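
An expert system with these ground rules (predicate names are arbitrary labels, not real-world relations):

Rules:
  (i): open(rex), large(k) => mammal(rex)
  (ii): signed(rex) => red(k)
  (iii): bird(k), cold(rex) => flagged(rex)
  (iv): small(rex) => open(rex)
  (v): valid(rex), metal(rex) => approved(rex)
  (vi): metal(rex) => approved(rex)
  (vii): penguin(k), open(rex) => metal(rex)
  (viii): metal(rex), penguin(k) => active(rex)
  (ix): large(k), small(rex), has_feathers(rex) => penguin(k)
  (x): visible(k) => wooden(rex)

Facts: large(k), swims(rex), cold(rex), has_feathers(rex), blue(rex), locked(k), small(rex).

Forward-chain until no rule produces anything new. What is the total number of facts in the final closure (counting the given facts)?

13

[1] (iv) [small(rex) => open(rex)]; (ix) [large(k), small(rex), has_feathers(rex) => penguin(k)]. ⇒ new: open(rex), penguin(k).
[2] (i) [open(rex), large(k) => mammal(rex)]; (vii) [penguin(k), open(rex) => metal(rex)]. ⇒ new: mammal(rex), metal(rex).
[3] (vi) [metal(rex) => approved(rex)]; (viii) [metal(rex), penguin(k) => active(rex)]. ⇒ new: approved(rex), active(rex).
Closure: {active(rex), approved(rex), blue(rex), cold(rex), has_feathers(rex), large(k), locked(k), mammal(rex), metal(rex), open(rex), penguin(k), small(rex), swims(rex)} — 13 facts.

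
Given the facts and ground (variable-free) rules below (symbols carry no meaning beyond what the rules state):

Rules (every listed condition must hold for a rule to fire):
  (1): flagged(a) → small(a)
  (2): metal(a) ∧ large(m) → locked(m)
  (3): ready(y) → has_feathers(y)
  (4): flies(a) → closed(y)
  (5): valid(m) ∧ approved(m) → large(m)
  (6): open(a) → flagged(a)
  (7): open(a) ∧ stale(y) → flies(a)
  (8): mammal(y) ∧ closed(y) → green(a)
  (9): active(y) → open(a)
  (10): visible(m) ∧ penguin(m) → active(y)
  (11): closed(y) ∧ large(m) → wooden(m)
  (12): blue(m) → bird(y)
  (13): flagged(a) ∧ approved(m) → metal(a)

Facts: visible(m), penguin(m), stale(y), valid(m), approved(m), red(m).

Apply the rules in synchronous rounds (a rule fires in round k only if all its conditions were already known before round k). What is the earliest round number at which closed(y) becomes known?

4

[1] (5) [valid(m) ∧ approved(m) → large(m)]; (10) [visible(m) ∧ penguin(m) → active(y)]. ⇒ new: large(m), active(y).
[2] (9) [active(y) → open(a)]. ⇒ new: open(a).
[3] (6) [open(a) → flagged(a)]; (7) [open(a) ∧ stale(y) → flies(a)]. ⇒ new: flagged(a), flies(a).
[4] (1) [flagged(a) → small(a)]; (4) [flies(a) → closed(y)]; (13) [flagged(a) ∧ approved(m) → metal(a)]. ⇒ new: small(a), closed(y), metal(a).
closed(y) first appears in round 4.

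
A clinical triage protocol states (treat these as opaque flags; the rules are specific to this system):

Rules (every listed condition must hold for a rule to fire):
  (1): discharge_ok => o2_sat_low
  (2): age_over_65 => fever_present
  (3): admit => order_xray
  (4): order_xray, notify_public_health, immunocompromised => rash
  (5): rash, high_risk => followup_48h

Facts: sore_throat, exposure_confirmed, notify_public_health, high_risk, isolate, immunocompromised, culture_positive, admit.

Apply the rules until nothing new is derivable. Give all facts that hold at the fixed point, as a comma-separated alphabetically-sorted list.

admit, culture_positive, exposure_confirmed, followup_48h, high_risk, immunocompromised, isolate, notify_public_health, order_xray, rash, sore_throat

Round 1: (3) [admit => order_xray]. New: order_xray.
Round 2: (4) [order_xray, notify_public_health, immunocompromised => rash]. New: rash.
Round 3: (5) [rash, high_risk => followup_48h]. New: followup_48h.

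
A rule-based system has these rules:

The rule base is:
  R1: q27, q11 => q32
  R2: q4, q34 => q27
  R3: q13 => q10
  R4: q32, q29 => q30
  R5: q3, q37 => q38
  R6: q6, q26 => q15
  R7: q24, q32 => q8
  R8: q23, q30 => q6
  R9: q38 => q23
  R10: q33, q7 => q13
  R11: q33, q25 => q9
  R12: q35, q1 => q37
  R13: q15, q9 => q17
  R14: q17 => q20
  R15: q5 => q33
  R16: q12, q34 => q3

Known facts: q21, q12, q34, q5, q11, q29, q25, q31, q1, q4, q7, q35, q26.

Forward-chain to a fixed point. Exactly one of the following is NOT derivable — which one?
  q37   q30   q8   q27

Round 1: R2 [q4, q34 => q27]; R12 [q35, q1 => q37]; R15 [q5 => q33]; R16 [q12, q34 => q3]. Adds q27, q37, q33, q3.
Round 2: R1 [q27, q11 => q32]; R5 [q3, q37 => q38]; R10 [q33, q7 => q13]; R11 [q33, q25 => q9]. Adds q32, q38, q13, q9.
Round 3: R3 [q13 => q10]; R4 [q32, q29 => q30]; R9 [q38 => q23]. Adds q10, q30, q23.
Round 4: R8 [q23, q30 => q6]. Adds q6.
Round 5: R6 [q6, q26 => q15]. Adds q15.
Round 6: R13 [q15, q9 => q17]. Adds q17.
Round 7: R14 [q17 => q20]. Adds q20.
Derived: q30 (round 3), q37 (round 1), q27 (round 1). q8 never appears in any round.

q8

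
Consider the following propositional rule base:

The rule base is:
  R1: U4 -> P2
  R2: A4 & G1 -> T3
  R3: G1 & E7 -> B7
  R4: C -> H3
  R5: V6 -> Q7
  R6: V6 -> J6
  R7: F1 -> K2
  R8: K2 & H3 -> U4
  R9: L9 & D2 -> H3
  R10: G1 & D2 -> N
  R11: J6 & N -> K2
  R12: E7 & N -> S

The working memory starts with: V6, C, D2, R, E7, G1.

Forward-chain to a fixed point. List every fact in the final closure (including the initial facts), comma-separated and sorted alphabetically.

[1] R3 [G1 & E7 -> B7]; R4 [C -> H3]; R5 [V6 -> Q7]; R6 [V6 -> J6]; R10 [G1 & D2 -> N]. ⇒ new: B7, H3, Q7, J6, N.
[2] R11 [J6 & N -> K2]; R12 [E7 & N -> S]. ⇒ new: K2, S.
[3] R8 [K2 & H3 -> U4]. ⇒ new: U4.
[4] R1 [U4 -> P2]. ⇒ new: P2.

B7, C, D2, E7, G1, H3, J6, K2, N, P2, Q7, R, S, U4, V6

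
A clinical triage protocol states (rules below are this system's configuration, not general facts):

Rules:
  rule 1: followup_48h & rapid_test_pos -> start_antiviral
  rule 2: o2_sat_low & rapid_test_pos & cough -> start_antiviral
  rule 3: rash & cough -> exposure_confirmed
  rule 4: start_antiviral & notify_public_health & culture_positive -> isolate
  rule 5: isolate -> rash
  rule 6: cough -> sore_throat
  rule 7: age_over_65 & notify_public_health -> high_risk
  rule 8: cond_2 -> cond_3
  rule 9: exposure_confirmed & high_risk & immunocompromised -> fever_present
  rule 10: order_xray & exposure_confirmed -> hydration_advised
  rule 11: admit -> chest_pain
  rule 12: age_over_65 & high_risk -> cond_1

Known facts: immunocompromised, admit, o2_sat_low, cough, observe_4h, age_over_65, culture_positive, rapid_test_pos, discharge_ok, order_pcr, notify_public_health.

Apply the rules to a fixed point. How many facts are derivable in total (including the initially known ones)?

20

Round 1 fires rule 2, rule 6, rule 7, rule 11, giving start_antiviral, sore_throat, high_risk, chest_pain.
Round 2 fires rule 4, rule 12, giving isolate, cond_1.
Round 3 fires rule 5, giving rash.
Round 4 fires rule 3, giving exposure_confirmed.
Round 5 fires rule 9, giving fever_present.
Closure: {admit, age_over_65, chest_pain, cond_1, cough, culture_positive, discharge_ok, exposure_confirmed, fever_present, high_risk, immunocompromised, isolate, notify_public_health, o2_sat_low, observe_4h, order_pcr, rapid_test_pos, rash, sore_throat, start_antiviral} — 20 facts.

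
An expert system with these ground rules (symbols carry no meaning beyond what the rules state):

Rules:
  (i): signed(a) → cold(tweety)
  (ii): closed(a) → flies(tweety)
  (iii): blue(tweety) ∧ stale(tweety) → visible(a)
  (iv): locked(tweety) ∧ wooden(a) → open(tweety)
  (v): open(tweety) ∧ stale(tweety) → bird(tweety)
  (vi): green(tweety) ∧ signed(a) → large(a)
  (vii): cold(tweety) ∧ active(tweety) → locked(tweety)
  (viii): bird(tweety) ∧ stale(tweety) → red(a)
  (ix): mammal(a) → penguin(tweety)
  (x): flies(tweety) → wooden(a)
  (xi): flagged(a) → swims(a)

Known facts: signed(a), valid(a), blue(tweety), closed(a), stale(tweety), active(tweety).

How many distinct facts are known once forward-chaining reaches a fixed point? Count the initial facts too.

Round 1: (i) [signed(a) → cold(tweety)]; (ii) [closed(a) → flies(tweety)]; (iii) [blue(tweety) ∧ stale(tweety) → visible(a)]. Adds cold(tweety), flies(tweety), visible(a).
Round 2: (vii) [cold(tweety) ∧ active(tweety) → locked(tweety)]; (x) [flies(tweety) → wooden(a)]. Adds locked(tweety), wooden(a).
Round 3: (iv) [locked(tweety) ∧ wooden(a) → open(tweety)]. Adds open(tweety).
Round 4: (v) [open(tweety) ∧ stale(tweety) → bird(tweety)]. Adds bird(tweety).
Round 5: (viii) [bird(tweety) ∧ stale(tweety) → red(a)]. Adds red(a).
Closure: {active(tweety), bird(tweety), blue(tweety), closed(a), cold(tweety), flies(tweety), locked(tweety), open(tweety), red(a), signed(a), stale(tweety), valid(a), visible(a), wooden(a)} — 14 facts.

14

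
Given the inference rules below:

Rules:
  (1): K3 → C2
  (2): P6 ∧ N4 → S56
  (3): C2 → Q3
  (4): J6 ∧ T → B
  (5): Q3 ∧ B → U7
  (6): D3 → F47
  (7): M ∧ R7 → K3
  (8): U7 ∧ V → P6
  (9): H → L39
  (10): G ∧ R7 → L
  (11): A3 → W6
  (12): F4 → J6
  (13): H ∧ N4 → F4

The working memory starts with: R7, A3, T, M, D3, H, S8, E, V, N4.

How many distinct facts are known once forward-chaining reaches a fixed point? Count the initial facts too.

Round 1 — (6), (7), (9), (11), (13), derive F47, K3, L39, W6, F4.
Round 2 — (1), (12), derive C2, J6.
Round 3 — (3), (4), derive Q3, B.
Round 4 — (5), derive U7.
Round 5 — (8), derive P6.
Round 6 — (2), derive S56.
Closure: {A3, B, C2, D3, E, F4, F47, H, J6, K3, L39, M, N4, P6, Q3, R7, S56, S8, T, U7, V, W6} — 22 facts.

22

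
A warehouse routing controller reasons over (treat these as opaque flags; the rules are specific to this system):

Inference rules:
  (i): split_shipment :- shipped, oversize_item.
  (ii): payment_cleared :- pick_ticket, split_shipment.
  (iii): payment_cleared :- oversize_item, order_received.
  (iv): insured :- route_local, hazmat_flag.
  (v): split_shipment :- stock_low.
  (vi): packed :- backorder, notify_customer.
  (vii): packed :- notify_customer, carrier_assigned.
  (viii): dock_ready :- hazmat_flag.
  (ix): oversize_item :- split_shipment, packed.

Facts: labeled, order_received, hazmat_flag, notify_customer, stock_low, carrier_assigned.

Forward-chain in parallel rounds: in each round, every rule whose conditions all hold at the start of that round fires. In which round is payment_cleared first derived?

3

[1] (v) [split_shipment :- stock_low.]; (vii) [packed :- notify_customer, carrier_assigned.]; (viii) [dock_ready :- hazmat_flag.]. ⇒ new: split_shipment, packed, dock_ready.
[2] (ix) [oversize_item :- split_shipment, packed.]. ⇒ new: oversize_item.
[3] (iii) [payment_cleared :- oversize_item, order_received.]. ⇒ new: payment_cleared.
payment_cleared first appears in round 3.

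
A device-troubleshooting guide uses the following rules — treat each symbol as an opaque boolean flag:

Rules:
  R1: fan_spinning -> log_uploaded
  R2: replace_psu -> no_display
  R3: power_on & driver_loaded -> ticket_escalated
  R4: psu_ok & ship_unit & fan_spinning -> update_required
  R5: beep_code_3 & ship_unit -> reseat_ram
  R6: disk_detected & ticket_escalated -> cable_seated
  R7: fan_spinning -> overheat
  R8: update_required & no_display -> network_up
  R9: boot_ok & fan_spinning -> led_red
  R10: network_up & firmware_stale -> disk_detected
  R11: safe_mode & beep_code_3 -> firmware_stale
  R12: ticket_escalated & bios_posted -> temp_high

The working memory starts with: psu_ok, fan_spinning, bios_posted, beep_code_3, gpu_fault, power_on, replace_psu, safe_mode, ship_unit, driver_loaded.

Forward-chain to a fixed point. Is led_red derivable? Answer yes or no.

Round 1 — R1, R2, R3, R4, R5, R7, R11, derive log_uploaded, no_display, ticket_escalated, update_required, reseat_ram, overheat, firmware_stale.
Round 2 — R8, R12, derive network_up, temp_high.
Round 3 — R10, derive disk_detected.
Round 4 — R6, derive cable_seated.
Fixed point reached. led_red is concluded only by R9; R9 needs boot_ok (never derived).

no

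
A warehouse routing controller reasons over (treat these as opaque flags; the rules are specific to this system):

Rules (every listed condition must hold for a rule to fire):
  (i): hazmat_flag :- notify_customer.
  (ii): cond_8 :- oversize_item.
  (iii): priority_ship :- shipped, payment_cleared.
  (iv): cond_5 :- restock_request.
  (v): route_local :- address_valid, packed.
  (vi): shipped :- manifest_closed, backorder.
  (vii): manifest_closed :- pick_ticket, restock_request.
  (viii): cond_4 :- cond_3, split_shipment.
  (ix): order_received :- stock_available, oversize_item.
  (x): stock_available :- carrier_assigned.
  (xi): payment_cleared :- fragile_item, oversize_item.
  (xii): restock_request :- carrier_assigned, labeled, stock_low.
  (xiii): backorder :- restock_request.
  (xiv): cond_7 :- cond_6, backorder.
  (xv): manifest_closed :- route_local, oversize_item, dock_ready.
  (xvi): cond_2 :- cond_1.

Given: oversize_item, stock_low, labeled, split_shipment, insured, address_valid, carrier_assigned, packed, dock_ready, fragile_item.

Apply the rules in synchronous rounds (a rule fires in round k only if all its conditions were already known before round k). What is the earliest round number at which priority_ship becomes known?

Round 1: (ii) [cond_8 :- oversize_item.]; (v) [route_local :- address_valid, packed.]; (x) [stock_available :- carrier_assigned.]; (xi) [payment_cleared :- fragile_item, oversize_item.]; (xii) [restock_request :- carrier_assigned, labeled, stock_low.]. New: cond_8, route_local, stock_available, payment_cleared, restock_request.
Round 2: (iv) [cond_5 :- restock_request.]; (ix) [order_received :- stock_available, oversize_item.]; (xiii) [backorder :- restock_request.]; (xv) [manifest_closed :- route_local, oversize_item, dock_ready.]. New: cond_5, order_received, backorder, manifest_closed.
Round 3: (vi) [shipped :- manifest_closed, backorder.]. New: shipped.
Round 4: (iii) [priority_ship :- shipped, payment_cleared.]. New: priority_ship.
priority_ship first appears in round 4.

4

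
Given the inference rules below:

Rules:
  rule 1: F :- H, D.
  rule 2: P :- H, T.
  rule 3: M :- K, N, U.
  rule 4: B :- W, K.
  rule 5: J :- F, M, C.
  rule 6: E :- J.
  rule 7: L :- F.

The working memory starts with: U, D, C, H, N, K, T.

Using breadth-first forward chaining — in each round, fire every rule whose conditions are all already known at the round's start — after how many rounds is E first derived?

Round 1: rule 1 [F :- H, D.]; rule 2 [P :- H, T.]; rule 3 [M :- K, N, U.]. New: F, P, M.
Round 2: rule 5 [J :- F, M, C.]; rule 7 [L :- F.]. New: J, L.
Round 3: rule 6 [E :- J.]. New: E.
E first appears in round 3.

3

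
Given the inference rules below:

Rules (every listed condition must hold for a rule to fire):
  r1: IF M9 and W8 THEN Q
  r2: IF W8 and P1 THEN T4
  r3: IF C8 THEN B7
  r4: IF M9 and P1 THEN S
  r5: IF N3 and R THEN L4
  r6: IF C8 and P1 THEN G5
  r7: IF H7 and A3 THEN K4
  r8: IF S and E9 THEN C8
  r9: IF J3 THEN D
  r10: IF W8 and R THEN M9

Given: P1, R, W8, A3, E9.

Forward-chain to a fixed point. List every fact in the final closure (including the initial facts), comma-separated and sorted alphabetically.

Round 1 fires r2, r10, giving T4, M9.
Round 2 fires r1, r4, giving Q, S.
Round 3 fires r8, giving C8.
Round 4 fires r3, r6, giving B7, G5.

A3, B7, C8, E9, G5, M9, P1, Q, R, S, T4, W8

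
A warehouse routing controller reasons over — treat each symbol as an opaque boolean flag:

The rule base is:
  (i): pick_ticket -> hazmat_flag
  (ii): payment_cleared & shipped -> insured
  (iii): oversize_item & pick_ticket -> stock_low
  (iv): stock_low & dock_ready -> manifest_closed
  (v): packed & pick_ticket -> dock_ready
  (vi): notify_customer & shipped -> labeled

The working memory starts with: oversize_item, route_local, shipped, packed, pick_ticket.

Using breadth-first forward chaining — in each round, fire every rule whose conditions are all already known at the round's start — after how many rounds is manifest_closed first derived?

Round 1 — (i), (iii), (v), derive hazmat_flag, stock_low, dock_ready.
Round 2 — (iv), derive manifest_closed.
manifest_closed first appears in round 2.

2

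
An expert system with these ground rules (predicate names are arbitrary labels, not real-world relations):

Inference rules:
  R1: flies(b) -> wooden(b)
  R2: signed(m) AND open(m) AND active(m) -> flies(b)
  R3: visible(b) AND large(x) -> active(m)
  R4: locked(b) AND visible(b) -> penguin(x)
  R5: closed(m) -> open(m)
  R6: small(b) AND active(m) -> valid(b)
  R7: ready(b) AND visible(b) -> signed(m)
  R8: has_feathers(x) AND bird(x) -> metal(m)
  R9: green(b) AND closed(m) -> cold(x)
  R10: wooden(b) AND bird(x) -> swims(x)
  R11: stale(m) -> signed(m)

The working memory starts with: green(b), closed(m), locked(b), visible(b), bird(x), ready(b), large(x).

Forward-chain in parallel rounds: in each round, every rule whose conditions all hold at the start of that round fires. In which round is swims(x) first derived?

4

Round 1 — R3, R4, R5, R7, R9, derive active(m), penguin(x), open(m), signed(m), cold(x).
Round 2 — R2, derive flies(b).
Round 3 — R1, derive wooden(b).
Round 4 — R10, derive swims(x).
swims(x) first appears in round 4.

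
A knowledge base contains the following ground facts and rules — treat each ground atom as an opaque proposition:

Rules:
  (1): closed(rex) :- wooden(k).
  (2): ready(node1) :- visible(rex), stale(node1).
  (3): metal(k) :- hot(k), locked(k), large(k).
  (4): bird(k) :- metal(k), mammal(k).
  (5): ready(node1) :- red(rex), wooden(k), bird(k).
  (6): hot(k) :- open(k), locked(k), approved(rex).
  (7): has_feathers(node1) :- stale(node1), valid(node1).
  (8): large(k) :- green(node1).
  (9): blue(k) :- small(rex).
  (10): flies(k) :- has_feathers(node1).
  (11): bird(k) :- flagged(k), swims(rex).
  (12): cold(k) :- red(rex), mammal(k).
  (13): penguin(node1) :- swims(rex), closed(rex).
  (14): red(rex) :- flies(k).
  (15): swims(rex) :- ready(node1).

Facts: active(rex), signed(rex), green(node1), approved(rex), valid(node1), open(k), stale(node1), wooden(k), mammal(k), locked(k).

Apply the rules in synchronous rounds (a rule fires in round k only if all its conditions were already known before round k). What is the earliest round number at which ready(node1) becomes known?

Round 1 fires (1), (6), (7), (8), giving closed(rex), hot(k), has_feathers(node1), large(k).
Round 2 fires (3), (10), giving metal(k), flies(k).
Round 3 fires (4), (14), giving bird(k), red(rex).
Round 4 fires (5), (12), giving ready(node1), cold(k).
ready(node1) first appears in round 4.

4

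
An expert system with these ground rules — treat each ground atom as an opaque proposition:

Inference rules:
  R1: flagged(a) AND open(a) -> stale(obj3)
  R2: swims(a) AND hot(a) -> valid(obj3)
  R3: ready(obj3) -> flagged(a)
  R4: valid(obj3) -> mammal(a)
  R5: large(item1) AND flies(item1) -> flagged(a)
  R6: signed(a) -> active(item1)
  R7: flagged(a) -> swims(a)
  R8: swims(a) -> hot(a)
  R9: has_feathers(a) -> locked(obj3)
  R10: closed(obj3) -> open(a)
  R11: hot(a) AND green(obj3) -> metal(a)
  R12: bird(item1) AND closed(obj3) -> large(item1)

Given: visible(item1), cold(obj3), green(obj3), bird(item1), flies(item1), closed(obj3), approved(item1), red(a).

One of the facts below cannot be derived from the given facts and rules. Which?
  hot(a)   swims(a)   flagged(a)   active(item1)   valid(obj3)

active(item1)

Round 1: R10 [closed(obj3) -> open(a)]; R12 [bird(item1) AND closed(obj3) -> large(item1)]. Adds open(a), large(item1).
Round 2: R5 [large(item1) AND flies(item1) -> flagged(a)]. Adds flagged(a).
Round 3: R1 [flagged(a) AND open(a) -> stale(obj3)]; R7 [flagged(a) -> swims(a)]. Adds stale(obj3), swims(a).
Round 4: R8 [swims(a) -> hot(a)]. Adds hot(a).
Round 5: R2 [swims(a) AND hot(a) -> valid(obj3)]; R11 [hot(a) AND green(obj3) -> metal(a)]. Adds valid(obj3), metal(a).
Round 6: R4 [valid(obj3) -> mammal(a)]. Adds mammal(a).
Derived: swims(a) (round 3), valid(obj3) (round 5), hot(a) (round 4), flagged(a) (round 2). active(item1) never appears in any round.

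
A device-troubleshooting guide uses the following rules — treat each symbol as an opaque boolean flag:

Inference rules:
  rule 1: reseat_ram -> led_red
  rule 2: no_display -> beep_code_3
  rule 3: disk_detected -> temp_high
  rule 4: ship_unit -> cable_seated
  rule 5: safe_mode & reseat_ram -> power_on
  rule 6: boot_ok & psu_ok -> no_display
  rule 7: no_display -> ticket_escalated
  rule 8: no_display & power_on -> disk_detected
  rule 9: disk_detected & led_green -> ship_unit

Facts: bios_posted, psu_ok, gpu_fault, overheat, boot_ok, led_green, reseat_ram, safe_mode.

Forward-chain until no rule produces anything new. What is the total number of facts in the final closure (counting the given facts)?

Round 1 — rule 1, rule 5, rule 6, derive led_red, power_on, no_display.
Round 2 — rule 2, rule 7, rule 8, derive beep_code_3, ticket_escalated, disk_detected.
Round 3 — rule 3, rule 9, derive temp_high, ship_unit.
Round 4 — rule 4, derive cable_seated.
Closure: {beep_code_3, bios_posted, boot_ok, cable_seated, disk_detected, gpu_fault, led_green, led_red, no_display, overheat, power_on, psu_ok, reseat_ram, safe_mode, ship_unit, temp_high, ticket_escalated} — 17 facts.

17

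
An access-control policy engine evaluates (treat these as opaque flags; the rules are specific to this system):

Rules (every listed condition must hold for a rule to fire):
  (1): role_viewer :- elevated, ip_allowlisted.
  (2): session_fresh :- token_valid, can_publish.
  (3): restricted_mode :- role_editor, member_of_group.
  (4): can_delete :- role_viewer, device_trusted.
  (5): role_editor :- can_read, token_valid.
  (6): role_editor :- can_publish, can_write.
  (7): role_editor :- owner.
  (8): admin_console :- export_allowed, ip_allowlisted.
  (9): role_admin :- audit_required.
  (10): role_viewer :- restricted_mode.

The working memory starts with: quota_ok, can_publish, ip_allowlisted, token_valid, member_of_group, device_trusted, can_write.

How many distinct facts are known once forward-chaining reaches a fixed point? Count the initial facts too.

Round 1: (2) [session_fresh :- token_valid, can_publish.]; (6) [role_editor :- can_publish, can_write.]. Adds session_fresh, role_editor.
Round 2: (3) [restricted_mode :- role_editor, member_of_group.]. Adds restricted_mode.
Round 3: (10) [role_viewer :- restricted_mode.]. Adds role_viewer.
Round 4: (4) [can_delete :- role_viewer, device_trusted.]. Adds can_delete.
Closure: {can_delete, can_publish, can_write, device_trusted, ip_allowlisted, member_of_group, quota_ok, restricted_mode, role_editor, role_viewer, session_fresh, token_valid} — 12 facts.

12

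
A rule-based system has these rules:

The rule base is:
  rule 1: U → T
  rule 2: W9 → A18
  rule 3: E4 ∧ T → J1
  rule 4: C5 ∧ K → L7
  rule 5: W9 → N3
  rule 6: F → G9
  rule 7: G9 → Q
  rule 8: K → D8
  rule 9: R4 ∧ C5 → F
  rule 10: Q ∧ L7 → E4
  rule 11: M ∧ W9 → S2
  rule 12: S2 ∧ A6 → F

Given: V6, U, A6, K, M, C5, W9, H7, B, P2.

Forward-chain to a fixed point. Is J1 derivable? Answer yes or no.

Round 1: rule 1 [U → T]; rule 2 [W9 → A18]; rule 4 [C5 ∧ K → L7]; rule 5 [W9 → N3]; rule 8 [K → D8]; rule 11 [M ∧ W9 → S2]. Adds T, A18, L7, N3, D8, S2.
Round 2: rule 12 [S2 ∧ A6 → F]. Adds F.
Round 3: rule 6 [F → G9]. Adds G9.
Round 4: rule 7 [G9 → Q]. Adds Q.
Round 5: rule 10 [Q ∧ L7 → E4]. Adds E4.
Round 6: rule 3 [E4 ∧ T → J1]. Adds J1.
J1 appears in round 6, so it is derivable.

yes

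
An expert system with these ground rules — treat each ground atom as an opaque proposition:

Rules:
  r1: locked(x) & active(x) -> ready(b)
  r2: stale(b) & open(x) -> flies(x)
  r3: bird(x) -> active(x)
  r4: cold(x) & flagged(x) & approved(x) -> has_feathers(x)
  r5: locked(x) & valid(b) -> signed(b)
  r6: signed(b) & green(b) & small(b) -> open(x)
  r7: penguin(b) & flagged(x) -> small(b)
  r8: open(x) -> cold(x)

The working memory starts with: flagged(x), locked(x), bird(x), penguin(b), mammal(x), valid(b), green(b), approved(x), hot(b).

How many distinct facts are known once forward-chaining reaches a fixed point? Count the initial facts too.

16

Round 1: r3 [bird(x) -> active(x)]; r5 [locked(x) & valid(b) -> signed(b)]; r7 [penguin(b) & flagged(x) -> small(b)]. New: active(x), signed(b), small(b).
Round 2: r1 [locked(x) & active(x) -> ready(b)]; r6 [signed(b) & green(b) & small(b) -> open(x)]. New: ready(b), open(x).
Round 3: r8 [open(x) -> cold(x)]. New: cold(x).
Round 4: r4 [cold(x) & flagged(x) & approved(x) -> has_feathers(x)]. New: has_feathers(x).
Closure: {active(x), approved(x), bird(x), cold(x), flagged(x), green(b), has_feathers(x), hot(b), locked(x), mammal(x), open(x), penguin(b), ready(b), signed(b), small(b), valid(b)} — 16 facts.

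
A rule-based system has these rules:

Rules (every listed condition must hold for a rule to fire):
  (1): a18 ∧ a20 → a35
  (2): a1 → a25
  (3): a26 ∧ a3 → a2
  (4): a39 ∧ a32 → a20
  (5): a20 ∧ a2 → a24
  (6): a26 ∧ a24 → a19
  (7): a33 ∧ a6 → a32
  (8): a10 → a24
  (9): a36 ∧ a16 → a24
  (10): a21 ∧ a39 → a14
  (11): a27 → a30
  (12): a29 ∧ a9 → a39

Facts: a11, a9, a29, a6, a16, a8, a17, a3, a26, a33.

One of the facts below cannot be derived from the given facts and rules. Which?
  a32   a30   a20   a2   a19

a30

Round 1 — (3), (7), (12), derive a2, a32, a39.
Round 2 — (4), derive a20.
Round 3 — (5), derive a24.
Round 4 — (6), derive a19.
Derived: a19 (round 4), a20 (round 2), a2 (round 1), a32 (round 1). a30 never appears in any round.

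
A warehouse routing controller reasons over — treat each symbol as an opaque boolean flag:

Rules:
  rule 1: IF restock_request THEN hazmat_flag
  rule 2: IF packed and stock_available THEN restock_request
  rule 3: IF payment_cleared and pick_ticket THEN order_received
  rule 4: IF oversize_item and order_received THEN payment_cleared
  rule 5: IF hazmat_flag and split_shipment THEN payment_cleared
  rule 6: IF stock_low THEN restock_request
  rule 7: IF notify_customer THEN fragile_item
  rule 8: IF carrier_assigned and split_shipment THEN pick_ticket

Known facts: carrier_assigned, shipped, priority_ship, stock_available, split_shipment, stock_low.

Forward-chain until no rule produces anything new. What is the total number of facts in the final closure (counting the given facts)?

Round 1: rule 6 [IF stock_low THEN restock_request]; rule 8 [IF carrier_assigned and split_shipment THEN pick_ticket]. Adds restock_request, pick_ticket.
Round 2: rule 1 [IF restock_request THEN hazmat_flag]. Adds hazmat_flag.
Round 3: rule 5 [IF hazmat_flag and split_shipment THEN payment_cleared]. Adds payment_cleared.
Round 4: rule 3 [IF payment_cleared and pick_ticket THEN order_received]. Adds order_received.
Closure: {carrier_assigned, hazmat_flag, order_received, payment_cleared, pick_ticket, priority_ship, restock_request, shipped, split_shipment, stock_available, stock_low} — 11 facts.

11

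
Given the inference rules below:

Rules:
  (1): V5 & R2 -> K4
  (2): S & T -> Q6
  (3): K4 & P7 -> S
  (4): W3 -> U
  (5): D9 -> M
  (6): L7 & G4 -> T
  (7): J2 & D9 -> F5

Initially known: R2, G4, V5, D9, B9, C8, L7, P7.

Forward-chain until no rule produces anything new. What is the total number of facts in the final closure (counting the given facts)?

Round 1 fires (1), (5), (6), giving K4, M, T.
Round 2 fires (3), giving S.
Round 3 fires (2), giving Q6.
Closure: {B9, C8, D9, G4, K4, L7, M, P7, Q6, R2, S, T, V5} — 13 facts.

13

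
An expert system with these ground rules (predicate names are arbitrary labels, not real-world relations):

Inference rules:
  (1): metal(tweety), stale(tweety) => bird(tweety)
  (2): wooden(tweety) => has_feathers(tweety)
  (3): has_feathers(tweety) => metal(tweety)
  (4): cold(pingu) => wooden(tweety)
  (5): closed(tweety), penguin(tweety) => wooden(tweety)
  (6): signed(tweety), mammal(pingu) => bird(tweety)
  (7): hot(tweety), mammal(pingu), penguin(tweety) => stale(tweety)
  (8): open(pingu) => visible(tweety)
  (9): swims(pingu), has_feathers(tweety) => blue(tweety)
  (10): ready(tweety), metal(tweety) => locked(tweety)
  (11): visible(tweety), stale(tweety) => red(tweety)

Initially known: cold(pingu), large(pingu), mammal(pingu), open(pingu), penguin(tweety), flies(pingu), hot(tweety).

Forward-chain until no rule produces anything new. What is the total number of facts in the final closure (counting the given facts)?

Round 1: (4) [cold(pingu) => wooden(tweety)]; (7) [hot(tweety), mammal(pingu), penguin(tweety) => stale(tweety)]; (8) [open(pingu) => visible(tweety)]. New: wooden(tweety), stale(tweety), visible(tweety).
Round 2: (2) [wooden(tweety) => has_feathers(tweety)]; (11) [visible(tweety), stale(tweety) => red(tweety)]. New: has_feathers(tweety), red(tweety).
Round 3: (3) [has_feathers(tweety) => metal(tweety)]. New: metal(tweety).
Round 4: (1) [metal(tweety), stale(tweety) => bird(tweety)]. New: bird(tweety).
Closure: {bird(tweety), cold(pingu), flies(pingu), has_feathers(tweety), hot(tweety), large(pingu), mammal(pingu), metal(tweety), open(pingu), penguin(tweety), red(tweety), stale(tweety), visible(tweety), wooden(tweety)} — 14 facts.

14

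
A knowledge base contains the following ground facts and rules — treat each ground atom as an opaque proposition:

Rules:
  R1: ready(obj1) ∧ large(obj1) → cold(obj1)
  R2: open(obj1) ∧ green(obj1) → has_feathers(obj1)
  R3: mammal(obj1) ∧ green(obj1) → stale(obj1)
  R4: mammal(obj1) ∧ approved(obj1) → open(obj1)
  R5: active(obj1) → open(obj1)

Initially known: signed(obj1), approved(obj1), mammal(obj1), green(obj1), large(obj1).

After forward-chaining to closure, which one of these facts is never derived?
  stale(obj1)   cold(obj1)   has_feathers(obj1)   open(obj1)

cold(obj1)

Round 1: R3 [mammal(obj1) ∧ green(obj1) → stale(obj1)]; R4 [mammal(obj1) ∧ approved(obj1) → open(obj1)]. Adds stale(obj1), open(obj1).
Round 2: R2 [open(obj1) ∧ green(obj1) → has_feathers(obj1)]. Adds has_feathers(obj1).
Derived: open(obj1) (round 1), has_feathers(obj1) (round 2), stale(obj1) (round 1). cold(obj1) never appears in any round.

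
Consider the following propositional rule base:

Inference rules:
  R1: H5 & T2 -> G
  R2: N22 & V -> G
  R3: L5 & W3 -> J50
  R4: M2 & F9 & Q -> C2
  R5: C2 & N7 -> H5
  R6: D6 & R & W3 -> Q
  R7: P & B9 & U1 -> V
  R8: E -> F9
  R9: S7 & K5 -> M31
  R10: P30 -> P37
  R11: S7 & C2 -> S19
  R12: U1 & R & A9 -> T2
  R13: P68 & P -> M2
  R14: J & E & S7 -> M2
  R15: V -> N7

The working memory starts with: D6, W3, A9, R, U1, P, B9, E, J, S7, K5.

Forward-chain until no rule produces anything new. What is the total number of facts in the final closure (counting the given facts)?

22

Round 1 — R6, R7, R8, R9, R12, R14, derive Q, V, F9, M31, T2, M2.
Round 2 — R4, R15, derive C2, N7.
Round 3 — R5, R11, derive H5, S19.
Round 4 — R1, derive G.
Closure: {A9, B9, C2, D6, E, F9, G, H5, J, K5, M2, M31, N7, P, Q, R, S19, S7, T2, U1, V, W3} — 22 facts.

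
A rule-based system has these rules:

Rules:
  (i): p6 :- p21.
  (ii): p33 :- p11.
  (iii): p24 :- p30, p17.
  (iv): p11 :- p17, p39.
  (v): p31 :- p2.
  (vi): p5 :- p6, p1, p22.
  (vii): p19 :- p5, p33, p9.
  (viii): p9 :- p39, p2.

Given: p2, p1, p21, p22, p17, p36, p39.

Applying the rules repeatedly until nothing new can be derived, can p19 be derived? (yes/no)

Round 1: (i) [p6 :- p21.]; (iv) [p11 :- p17, p39.]; (v) [p31 :- p2.]; (viii) [p9 :- p39, p2.]. Adds p6, p11, p31, p9.
Round 2: (ii) [p33 :- p11.]; (vi) [p5 :- p6, p1, p22.]. Adds p33, p5.
Round 3: (vii) [p19 :- p5, p33, p9.]. Adds p19.
p19 appears in round 3, so it is derivable.

yes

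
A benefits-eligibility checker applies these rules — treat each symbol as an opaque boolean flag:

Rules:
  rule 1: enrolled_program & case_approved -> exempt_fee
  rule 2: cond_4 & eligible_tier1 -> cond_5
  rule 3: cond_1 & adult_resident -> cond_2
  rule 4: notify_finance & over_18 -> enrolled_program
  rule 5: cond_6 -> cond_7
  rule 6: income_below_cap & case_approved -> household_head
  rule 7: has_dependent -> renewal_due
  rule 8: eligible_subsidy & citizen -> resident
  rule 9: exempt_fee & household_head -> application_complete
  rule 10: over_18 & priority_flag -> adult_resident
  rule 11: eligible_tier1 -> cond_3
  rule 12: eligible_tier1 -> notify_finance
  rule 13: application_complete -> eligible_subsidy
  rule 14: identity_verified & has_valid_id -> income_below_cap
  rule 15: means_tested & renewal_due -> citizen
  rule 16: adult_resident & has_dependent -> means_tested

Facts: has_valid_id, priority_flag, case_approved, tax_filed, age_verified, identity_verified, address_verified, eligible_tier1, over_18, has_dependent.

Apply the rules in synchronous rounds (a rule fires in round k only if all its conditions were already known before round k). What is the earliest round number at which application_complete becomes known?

4

Round 1: rule 7 [has_dependent -> renewal_due]; rule 10 [over_18 & priority_flag -> adult_resident]; rule 11 [eligible_tier1 -> cond_3]; rule 12 [eligible_tier1 -> notify_finance]; rule 14 [identity_verified & has_valid_id -> income_below_cap]. New: renewal_due, adult_resident, cond_3, notify_finance, income_below_cap.
Round 2: rule 4 [notify_finance & over_18 -> enrolled_program]; rule 6 [income_below_cap & case_approved -> household_head]; rule 16 [adult_resident & has_dependent -> means_tested]. New: enrolled_program, household_head, means_tested.
Round 3: rule 1 [enrolled_program & case_approved -> exempt_fee]; rule 15 [means_tested & renewal_due -> citizen]. New: exempt_fee, citizen.
Round 4: rule 9 [exempt_fee & household_head -> application_complete]. New: application_complete.
application_complete first appears in round 4.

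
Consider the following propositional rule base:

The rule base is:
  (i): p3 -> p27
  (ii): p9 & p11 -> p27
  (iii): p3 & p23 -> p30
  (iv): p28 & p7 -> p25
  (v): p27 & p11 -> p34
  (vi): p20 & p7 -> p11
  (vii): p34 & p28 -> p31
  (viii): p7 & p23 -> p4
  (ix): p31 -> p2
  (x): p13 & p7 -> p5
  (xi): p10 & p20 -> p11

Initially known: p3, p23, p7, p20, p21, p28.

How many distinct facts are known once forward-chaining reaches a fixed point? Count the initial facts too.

Round 1: (i) [p3 -> p27]; (iii) [p3 & p23 -> p30]; (iv) [p28 & p7 -> p25]; (vi) [p20 & p7 -> p11]; (viii) [p7 & p23 -> p4]. New: p27, p30, p25, p11, p4.
Round 2: (v) [p27 & p11 -> p34]. New: p34.
Round 3: (vii) [p34 & p28 -> p31]. New: p31.
Round 4: (ix) [p31 -> p2]. New: p2.
Closure: {p11, p2, p20, p21, p23, p25, p27, p28, p3, p30, p31, p34, p4, p7} — 14 facts.

14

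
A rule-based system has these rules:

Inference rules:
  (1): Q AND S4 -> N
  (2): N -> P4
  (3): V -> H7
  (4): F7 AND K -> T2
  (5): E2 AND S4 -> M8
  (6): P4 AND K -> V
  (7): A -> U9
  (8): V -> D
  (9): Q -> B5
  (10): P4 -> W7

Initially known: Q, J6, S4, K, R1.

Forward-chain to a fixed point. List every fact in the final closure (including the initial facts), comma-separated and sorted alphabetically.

Round 1: (1) [Q AND S4 -> N]; (9) [Q -> B5]. Adds N, B5.
Round 2: (2) [N -> P4]. Adds P4.
Round 3: (6) [P4 AND K -> V]; (10) [P4 -> W7]. Adds V, W7.
Round 4: (3) [V -> H7]; (8) [V -> D]. Adds H7, D.

B5, D, H7, J6, K, N, P4, Q, R1, S4, V, W7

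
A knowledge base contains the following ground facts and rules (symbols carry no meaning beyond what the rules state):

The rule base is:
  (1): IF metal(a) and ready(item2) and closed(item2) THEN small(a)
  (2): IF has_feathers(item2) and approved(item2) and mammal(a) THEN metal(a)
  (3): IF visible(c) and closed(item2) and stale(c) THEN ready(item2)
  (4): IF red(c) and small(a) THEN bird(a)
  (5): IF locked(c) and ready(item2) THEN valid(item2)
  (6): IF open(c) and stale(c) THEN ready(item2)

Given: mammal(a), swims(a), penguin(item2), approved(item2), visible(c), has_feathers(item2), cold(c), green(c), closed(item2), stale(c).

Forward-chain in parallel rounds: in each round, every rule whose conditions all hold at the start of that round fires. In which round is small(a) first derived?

2

Round 1 — (2), (3), derive metal(a), ready(item2).
Round 2 — (1), derive small(a).
small(a) first appears in round 2.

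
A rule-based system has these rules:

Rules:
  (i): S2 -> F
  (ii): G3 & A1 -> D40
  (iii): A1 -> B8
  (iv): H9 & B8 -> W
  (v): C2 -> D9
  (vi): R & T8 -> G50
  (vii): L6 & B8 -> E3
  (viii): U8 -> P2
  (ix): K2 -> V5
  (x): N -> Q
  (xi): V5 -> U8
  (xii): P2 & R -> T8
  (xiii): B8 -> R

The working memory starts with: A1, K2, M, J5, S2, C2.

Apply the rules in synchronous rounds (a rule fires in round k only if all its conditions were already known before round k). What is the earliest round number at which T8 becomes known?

Round 1: (i) [S2 -> F]; (iii) [A1 -> B8]; (v) [C2 -> D9]; (ix) [K2 -> V5]. New: F, B8, D9, V5.
Round 2: (xi) [V5 -> U8]; (xiii) [B8 -> R]. New: U8, R.
Round 3: (viii) [U8 -> P2]. New: P2.
Round 4: (xii) [P2 & R -> T8]. New: T8.
T8 first appears in round 4.

4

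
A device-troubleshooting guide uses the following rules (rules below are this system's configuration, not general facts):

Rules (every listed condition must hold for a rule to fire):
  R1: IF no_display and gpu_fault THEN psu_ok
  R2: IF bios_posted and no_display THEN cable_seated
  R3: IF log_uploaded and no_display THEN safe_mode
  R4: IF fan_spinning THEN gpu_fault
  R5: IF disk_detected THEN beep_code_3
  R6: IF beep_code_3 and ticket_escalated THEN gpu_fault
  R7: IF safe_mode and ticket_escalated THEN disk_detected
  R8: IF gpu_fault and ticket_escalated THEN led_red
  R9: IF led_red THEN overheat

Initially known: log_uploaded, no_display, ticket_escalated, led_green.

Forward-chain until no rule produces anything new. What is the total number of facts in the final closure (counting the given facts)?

Round 1 fires R3, giving safe_mode.
Round 2 fires R7, giving disk_detected.
Round 3 fires R5, giving beep_code_3.
Round 4 fires R6, giving gpu_fault.
Round 5 fires R1, R8, giving psu_ok, led_red.
Round 6 fires R9, giving overheat.
Closure: {beep_code_3, disk_detected, gpu_fault, led_green, led_red, log_uploaded, no_display, overheat, psu_ok, safe_mode, ticket_escalated} — 11 facts.

11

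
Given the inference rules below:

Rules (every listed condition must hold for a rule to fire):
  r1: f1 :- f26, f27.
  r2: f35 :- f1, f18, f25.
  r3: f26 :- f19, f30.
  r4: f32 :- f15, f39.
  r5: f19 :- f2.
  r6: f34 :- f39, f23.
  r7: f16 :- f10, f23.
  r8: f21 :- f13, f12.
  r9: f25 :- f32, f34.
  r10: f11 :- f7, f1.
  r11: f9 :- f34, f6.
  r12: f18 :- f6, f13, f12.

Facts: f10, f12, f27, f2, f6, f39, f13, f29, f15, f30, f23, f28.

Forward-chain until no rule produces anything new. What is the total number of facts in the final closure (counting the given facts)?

[1] r4 [f32 :- f15, f39.]; r5 [f19 :- f2.]; r6 [f34 :- f39, f23.]; r7 [f16 :- f10, f23.]; r8 [f21 :- f13, f12.]; r12 [f18 :- f6, f13, f12.]. ⇒ new: f32, f19, f34, f16, f21, f18.
[2] r3 [f26 :- f19, f30.]; r9 [f25 :- f32, f34.]; r11 [f9 :- f34, f6.]. ⇒ new: f26, f25, f9.
[3] r1 [f1 :- f26, f27.]. ⇒ new: f1.
[4] r2 [f35 :- f1, f18, f25.]. ⇒ new: f35.
Closure: {f1, f10, f12, f13, f15, f16, f18, f19, f2, f21, f23, f25, f26, f27, f28, f29, f30, f32, f34, f35, f39, f6, f9} — 23 facts.

23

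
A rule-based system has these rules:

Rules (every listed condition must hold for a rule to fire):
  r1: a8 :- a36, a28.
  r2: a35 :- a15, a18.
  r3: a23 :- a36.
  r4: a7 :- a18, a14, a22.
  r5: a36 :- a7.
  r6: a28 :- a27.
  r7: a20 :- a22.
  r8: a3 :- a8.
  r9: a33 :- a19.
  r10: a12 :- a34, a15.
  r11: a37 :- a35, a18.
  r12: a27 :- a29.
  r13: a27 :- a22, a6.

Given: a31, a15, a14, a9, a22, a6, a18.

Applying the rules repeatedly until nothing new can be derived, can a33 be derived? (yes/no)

no

Round 1 fires r2, r4, r7, r13, giving a35, a7, a20, a27.
Round 2 fires r5, r6, r11, giving a36, a28, a37.
Round 3 fires r1, r3, giving a8, a23.
Round 4 fires r8, giving a3.
Fixed point reached. a33 is concluded only by r9; r9 needs a19 (never derived).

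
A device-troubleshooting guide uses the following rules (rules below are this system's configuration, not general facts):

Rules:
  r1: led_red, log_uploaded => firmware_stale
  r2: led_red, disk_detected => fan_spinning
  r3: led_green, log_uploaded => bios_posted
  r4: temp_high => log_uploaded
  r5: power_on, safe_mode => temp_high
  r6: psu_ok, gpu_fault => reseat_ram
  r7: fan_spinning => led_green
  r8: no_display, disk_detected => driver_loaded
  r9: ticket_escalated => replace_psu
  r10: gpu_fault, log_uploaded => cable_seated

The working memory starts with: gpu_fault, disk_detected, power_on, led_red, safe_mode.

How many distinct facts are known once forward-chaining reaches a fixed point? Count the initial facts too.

[1] r2 [led_red, disk_detected => fan_spinning]; r5 [power_on, safe_mode => temp_high]. ⇒ new: fan_spinning, temp_high.
[2] r4 [temp_high => log_uploaded]; r7 [fan_spinning => led_green]. ⇒ new: log_uploaded, led_green.
[3] r1 [led_red, log_uploaded => firmware_stale]; r3 [led_green, log_uploaded => bios_posted]; r10 [gpu_fault, log_uploaded => cable_seated]. ⇒ new: firmware_stale, bios_posted, cable_seated.
Closure: {bios_posted, cable_seated, disk_detected, fan_spinning, firmware_stale, gpu_fault, led_green, led_red, log_uploaded, power_on, safe_mode, temp_high} — 12 facts.

12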